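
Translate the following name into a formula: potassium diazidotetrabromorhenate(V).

K[ReBr4(N3)2]

Ligands: 2 azido (N3, -1), 4 bromo (Br, -1). Ligand charge sum = -6.
With Re in oxidation state +5, the complex ion is [Re...]^1−.
Charge balance with potassium (+1) requires 1 complex ion per 1 potassium.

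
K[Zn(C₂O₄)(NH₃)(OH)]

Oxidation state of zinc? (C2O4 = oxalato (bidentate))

+2

1 potassium outside the brackets (+1 each) → the complex ion is 1−.
Ligand charges: 1×NH3 neutral; 1×C2O4 = -2; 1×OH = -1; sum -3.
Zn + (-3) = 1− ⇒ Zn is +2.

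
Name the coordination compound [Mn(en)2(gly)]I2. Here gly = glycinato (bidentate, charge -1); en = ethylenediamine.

bis(ethylenediamine)(glycinato)manganese(III) iodide

The 2 iodide counter-ions carry a total charge of -2, so each complex ion is 2+.
Ligand charges: 1×glycinato (-1 each), 2×ethylenediamine (neutral); total -1. So Mn + (-1) = 2+, giving Mn = +3.
Ligands are named alphabetically: ethylenediamine before glycinato.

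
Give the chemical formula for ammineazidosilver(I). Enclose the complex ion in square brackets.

Ligands: 1 ammine (NH3, neutral), 1 azido (N3, -1). Ligand charge sum = -1.
With Ag in oxidation state +1, the complex ion is [Ag...].

[Ag(N3)(NH3)]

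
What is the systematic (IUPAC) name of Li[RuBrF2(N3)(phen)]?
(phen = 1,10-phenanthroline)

lithium azidobromodifluoro(1,10-phenanthroline)ruthenate(III)

The 1 lithium counter-ion carries a total charge of +1, so each complex ion is 1−.
Ligand charges: 1×azido (-1 each), 2×fluoro (-1 each), 1×bromo (-1 each), 1×1,10-phenanthroline (neutral); total -4. So Ru + (-4) = 1−, giving Ru = +3.
Ligands are named alphabetically: azido before bromo before fluoro before phenanthroline.
The complex ion is anionic, so ruthenium takes the -ate form ruthenate(III).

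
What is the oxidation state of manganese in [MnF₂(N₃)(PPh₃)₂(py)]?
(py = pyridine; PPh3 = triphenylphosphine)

+3

No counter-ion: the bracketed complex is neutral.
Ligand charges: 2×F = -2; 1×py neutral; 1×N3 = -1; 2×PPh3 neutral; sum -3.
Mn + (-3) = 0 ⇒ Mn is +3.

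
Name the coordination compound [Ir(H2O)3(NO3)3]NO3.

triaquatrinitratoiridium(IV) nitrate

The 1 nitrate counter-ion carries a total charge of -1, so each complex ion is 1+.
Ligand charges: 3×nitrato (-1 each), 3×aqua (neutral); total -3. So Ir + (-3) = 1+, giving Ir = +4.
Ligands are named alphabetically: aqua before nitrato.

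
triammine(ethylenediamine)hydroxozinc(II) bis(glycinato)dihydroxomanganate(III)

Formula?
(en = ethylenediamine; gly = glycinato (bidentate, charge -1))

Cation [Zn…]: ligand charges -1, Zn(II) ⇒ ion charge 1+.
Anion [Mn…]: ligand charges -4, Mn(III) ⇒ ion charge 1−.

[Zn(en)(NH3)3(OH)][Mn(gly)2(OH)2]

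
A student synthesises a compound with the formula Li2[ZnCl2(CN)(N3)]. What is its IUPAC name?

lithium azidodichlorocyanozincate(II)

The 2 lithium counter-ions carry a total charge of +2, so each complex ion is 2−.
Ligand charges: 1×cyano (-1 each), 2×chloro (-1 each), 1×azido (-1 each); total -4. So Zn + (-4) = 2−, giving Zn = +2.
The complex ion is anionic, so zinc takes the -ate form zincate(II).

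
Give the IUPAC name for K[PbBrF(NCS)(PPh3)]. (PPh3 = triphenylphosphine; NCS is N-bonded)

The 1 potassium counter-ion carries a total charge of +1, so each complex ion is 1−.
Ligand charges: 1×triphenylphosphine (neutral), 1×fluoro (-1 each), 1×bromo (-1 each), 1×isothiocyanato (-1 each); total -3. So Pb + (-3) = 1−, giving Pb = +2.
The complex ion is anionic, so lead takes the -ate form plumbate(II).

potassium bromofluoroisothiocyanato(triphenylphosphine)plumbate(II)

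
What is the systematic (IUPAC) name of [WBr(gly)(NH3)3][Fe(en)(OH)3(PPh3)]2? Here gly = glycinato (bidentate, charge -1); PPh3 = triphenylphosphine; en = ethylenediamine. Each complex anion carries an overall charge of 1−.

triamminebromo(glycinato)tungsten(IV) (ethylenediamine)trihydroxo(triphenylphosphine)ferrate(II)

The complex anion is given as 1−; its ligand charges sum to -3, so Fe = +2.
With 2 anions per cation, the cation must be 2×1 = 2+.
Cation: ligand charges sum to -2; for the ion to be 2+, W = +4.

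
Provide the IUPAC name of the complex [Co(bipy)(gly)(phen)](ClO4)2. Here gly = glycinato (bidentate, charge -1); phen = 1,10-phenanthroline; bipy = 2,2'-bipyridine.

(2,2'-bipyridine)(glycinato)(1,10-phenanthroline)cobalt(III) perchlorate

The 2 perchlorate counter-ions carry a total charge of -2, so each complex ion is 2+.
Ligand charges: 1×glycinato (-1 each), 1×1,10-phenanthroline (neutral), 1×2,2'-bipyridine (neutral); total -1. So Co + (-1) = 2+, giving Co = +3.
Ligands are named alphabetically: bipyridine before glycinato before phenanthroline.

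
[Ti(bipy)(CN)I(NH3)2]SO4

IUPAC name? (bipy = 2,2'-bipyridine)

The 1 sulfate counter-ion carries a total charge of -2, so each complex ion is 2+.
Ligand charges: 1×2,2'-bipyridine (neutral), 1×cyano (-1 each), 1×iodo (-1 each), 2×ammine (neutral); total -2. So Ti + (-2) = 2+, giving Ti = +4.
Ligands are named alphabetically: ammine before bipyridine before cyano before iodo.

diammine(2,2'-bipyridine)cyanoiodotitanium(IV) sulfate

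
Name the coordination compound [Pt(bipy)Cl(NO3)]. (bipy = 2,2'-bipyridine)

(2,2'-bipyridine)chloronitratoplatinum(II)

There is no counter-ion, so the complex is neutral overall.
Ligand charges: 1×chloro (-1 each), 1×2,2'-bipyridine (neutral), 1×nitrato (-1 each); total -2. So Pt + (-2) = 0, giving Pt = +2.
Ligands are named alphabetically: bipyridine before chloro before nitrato.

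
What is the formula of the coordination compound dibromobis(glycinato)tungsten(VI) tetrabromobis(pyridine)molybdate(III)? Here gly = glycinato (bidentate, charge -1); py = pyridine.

[WBr2(gly)2][MoBr4(py)2]2

Cation [W…]: ligand charges -4, W(VI) ⇒ ion charge 2+.
Anion [Mo…]: ligand charges -4, Mo(III) ⇒ ion charge 1−.
One 2+ cation requires 2 of the 1− anion.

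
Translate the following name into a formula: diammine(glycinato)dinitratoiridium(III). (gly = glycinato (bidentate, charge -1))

Ligands: 1 glycinato (gly, -1), 2 nitrato (NO3, -1), 2 ammine (NH3, neutral). Ligand charge sum = -3.
With Ir in oxidation state +3, the complex ion is [Ir...].

[Ir(gly)(NH3)2(NO3)2]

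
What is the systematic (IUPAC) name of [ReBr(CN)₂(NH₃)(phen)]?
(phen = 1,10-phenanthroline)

amminebromodicyano(1,10-phenanthroline)rhenium(III)

There is no counter-ion, so the complex is neutral overall.
Ligand charges: 1×ammine (neutral), 1×1,10-phenanthroline (neutral), 2×cyano (-1 each), 1×bromo (-1 each); total -3. So Re + (-3) = 0, giving Re = +3.
Ligands are named alphabetically: ammine before bromo before cyano before phenanthroline.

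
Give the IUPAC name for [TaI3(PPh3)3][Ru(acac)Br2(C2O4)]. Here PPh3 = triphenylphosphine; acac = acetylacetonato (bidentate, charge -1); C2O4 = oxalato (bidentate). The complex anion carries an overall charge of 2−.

triiodotris(triphenylphosphine)tantalum(V) (acetylacetonato)dibromooxalatoruthenate(III)

Both ions are complex: the cation is named first with the plain metal name, the anion second with the -ate form; each ion's ligands are alphabetised independently.
The complex anion is given as 2−; its ligand charges sum to -5, so Ru = +3.
A 1:1 salt means the cation carries the equal and opposite charge, 2+.
Cation: ligand charges sum to -3; for the ion to be 2+, Ta = +5.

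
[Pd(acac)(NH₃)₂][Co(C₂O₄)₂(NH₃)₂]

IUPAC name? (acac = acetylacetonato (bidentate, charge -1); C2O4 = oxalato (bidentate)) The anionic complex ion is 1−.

(acetylacetonato)diamminepalladium(II) diamminedioxalatocobaltate(III)

The complex anion is given as 1−; its ligand charges sum to -4, so Co = +3.
A 1:1 salt means the cation carries the equal and opposite charge, 1+.
Cation: ligand charges sum to -1; for the ion to be 1+, Pd = +2.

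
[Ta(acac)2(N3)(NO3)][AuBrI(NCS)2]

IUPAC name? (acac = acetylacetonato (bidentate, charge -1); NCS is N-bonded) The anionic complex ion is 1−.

Both ions are complex: the cation is named first with the plain metal name, the anion second with the -ate form; each ion's ligands are alphabetised independently.
The complex anion is given as 1−; its ligand charges sum to -4, so Au = +3.
A 1:1 salt means the cation carries the equal and opposite charge, 1+.
Cation: ligand charges sum to -4; for the ion to be 1+, Ta = +5.

bis(acetylacetonato)azidonitratotantalum(V) bromoiododiisothiocyanatoaurate(III)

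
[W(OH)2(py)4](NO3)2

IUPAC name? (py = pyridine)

dihydroxotetrakis(pyridine)tungsten(IV) nitrate

The 2 nitrate counter-ions carry a total charge of -2, so each complex ion is 2+.
Ligand charges: 2×hydroxo (-1 each), 4×pyridine (neutral); total -2. So W + (-2) = 2+, giving W = +4.
Ligands are named alphabetically: hydroxo before pyridine.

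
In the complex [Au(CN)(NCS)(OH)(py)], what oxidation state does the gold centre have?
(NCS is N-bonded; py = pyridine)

No counter-ion: the bracketed complex is neutral.
Ligand charges: 1×OH = -1; 1×CN = -1; 1×NCS = -1; 1×py neutral; sum -3.
Au + (-3) = 0 ⇒ Au is +3.

+3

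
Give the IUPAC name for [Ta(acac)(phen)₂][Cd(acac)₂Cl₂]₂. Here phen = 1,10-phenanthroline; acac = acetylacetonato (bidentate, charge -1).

(acetylacetonato)bis(1,10-phenanthroline)tantalum(V) bis(acetylacetonato)dichlorocadmate(II)

Cadmium is always +2 in its complexes; the anion's ligand charges sum to -4, so the complex anion is 2−.
With 2 anions per cation, the cation must be 2×2 = 4+.
Cation: ligand charges sum to -1; for the ion to be 4+, Ta = +5.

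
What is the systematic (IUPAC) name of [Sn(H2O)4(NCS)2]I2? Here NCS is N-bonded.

tetraaquadiisothiocyanatotin(IV) iodide

The 2 iodide counter-ions carry a total charge of -2, so each complex ion is 2+.
Ligand charges: 2×isothiocyanato (-1 each), 4×aqua (neutral); total -2. So Sn + (-2) = 2+, giving Sn = +4.
Ligands are named alphabetically: aqua before isothiocyanato.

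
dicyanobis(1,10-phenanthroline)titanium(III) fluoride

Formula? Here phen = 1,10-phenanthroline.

[Ti(CN)2(phen)2]F

Ligands: 2 cyano (CN, -1), 2 1,10-phenanthroline (phen, neutral). Ligand charge sum = -2.
With Ti in oxidation state +3, the complex ion is [Ti...]^1+.
Charge balance with fluoride (-1) requires 1 complex ion per 1 fluoride.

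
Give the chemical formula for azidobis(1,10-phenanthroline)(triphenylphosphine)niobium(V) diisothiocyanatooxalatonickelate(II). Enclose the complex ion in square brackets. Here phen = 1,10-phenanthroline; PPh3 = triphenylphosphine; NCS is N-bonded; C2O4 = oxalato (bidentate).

Cation [Nb…]: ligand charges -1, Nb(V) ⇒ ion charge 4+.
Anion [Ni…]: ligand charges -4, Ni(II) ⇒ ion charge 2−.
One 4+ cation requires 2 of the 2− anion.

[Nb(N3)(phen)2(PPh3)][Ni(C2O4)(NCS)2]2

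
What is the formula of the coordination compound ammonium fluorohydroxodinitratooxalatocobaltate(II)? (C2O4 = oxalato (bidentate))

(NH4)4[Co(C2O4)F(NO3)2(OH)]

Ligands: 1 fluoro (F, -1), 2 nitrato (NO3, -1), 1 oxalato (C2O4, -2), 1 hydroxo (OH, -1). Ligand charge sum = -6.
With Co in oxidation state +2, the complex ion is [Co...]^4−.
Charge balance with ammonium (+1) requires 1 complex ion per 4 ammonium.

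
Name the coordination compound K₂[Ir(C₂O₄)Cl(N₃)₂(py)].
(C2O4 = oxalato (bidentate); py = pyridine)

potassium diazidochlorooxalato(pyridine)iridate(III)

The 2 potassium counter-ions carry a total charge of +2, so each complex ion is 2−.
Ligand charges: 1×oxalato (-2 each), 1×pyridine (neutral), 1×chloro (-1 each), 2×azido (-1 each); total -5. So Ir + (-5) = 2−, giving Ir = +3.
Ligands are named alphabetically: azido before chloro before oxalato before pyridine.
The complex ion is anionic, so iridium takes the -ate form iridate(III).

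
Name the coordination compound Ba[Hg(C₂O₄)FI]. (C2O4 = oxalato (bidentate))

The 1 barium counter-ion carries a total charge of +2, so each complex ion is 2−.
Ligand charges: 1×iodo (-1 each), 1×fluoro (-1 each), 1×oxalato (-2 each); total -4. So Hg + (-4) = 2−, giving Hg = +2.
Ligands are named alphabetically: fluoro before iodo before oxalato.
The complex ion is anionic, so mercury takes the -ate form mercurate(II).

barium fluoroiodooxalatomercurate(II)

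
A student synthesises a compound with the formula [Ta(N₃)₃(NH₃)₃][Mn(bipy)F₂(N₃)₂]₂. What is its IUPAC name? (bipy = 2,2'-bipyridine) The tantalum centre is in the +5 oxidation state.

Both ions are complex: the cation is named first with the plain metal name, the anion second with the -ate form; each ion's ligands are alphabetised independently.
Ta is given as +5; the cation's ligand charges sum to -3, so the complex cation is 2+.
With 2 anions per cation, each anion must be 2/2 = 1−.
Anion: ligand charges sum to -4; for the ion to be 1−, Mn = +3.

triamminetriazidotantalum(V) diazido(2,2'-bipyridine)difluoromanganate(III)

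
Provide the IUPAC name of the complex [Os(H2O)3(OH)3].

triaquatrihydroxoosmium(III)

There is no counter-ion, so the complex is neutral overall.
Ligand charges: 3×aqua (neutral), 3×hydroxo (-1 each); total -3. So Os + (-3) = 0, giving Os = +3.
Ligands are named alphabetically: aqua before hydroxo.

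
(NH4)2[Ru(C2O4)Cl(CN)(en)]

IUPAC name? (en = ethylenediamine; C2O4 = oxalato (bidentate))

ammonium chlorocyano(ethylenediamine)oxalatoruthenate(II)

The 2 ammonium counter-ions carry a total charge of +2, so each complex ion is 2−.
Ligand charges: 1×cyano (-1 each), 1×ethylenediamine (neutral), 1×oxalato (-2 each), 1×chloro (-1 each); total -4. So Ru + (-4) = 2−, giving Ru = +2.
The complex ion is anionic, so ruthenium takes the -ate form ruthenate(II).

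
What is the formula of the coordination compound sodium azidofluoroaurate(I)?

Na[AuF(N3)]

Ligands: 1 azido (N3, -1), 1 fluoro (F, -1). Ligand charge sum = -2.
Charge balance with sodium (+1) requires 1 complex ion per 1 sodium.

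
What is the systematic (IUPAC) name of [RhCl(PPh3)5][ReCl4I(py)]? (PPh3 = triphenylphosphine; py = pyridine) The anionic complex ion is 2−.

Both ions are complex: the cation is named first with the plain metal name, the anion second with the -ate form; each ion's ligands are alphabetised independently.
The complex anion is given as 2−; its ligand charges sum to -5, so Re = +3.
A 1:1 salt means the cation carries the equal and opposite charge, 2+.
Cation: ligand charges sum to -1; for the ion to be 2+, Rh = +3.

chloropentakis(triphenylphosphine)rhodium(III) tetrachloroiodo(pyridine)rhenate(III)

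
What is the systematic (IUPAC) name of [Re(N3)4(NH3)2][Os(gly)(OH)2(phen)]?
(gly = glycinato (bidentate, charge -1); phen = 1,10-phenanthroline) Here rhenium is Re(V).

diamminetetraazidorhenium(V) (glycinato)dihydroxo(1,10-phenanthroline)osmate(II)

Re is given as +5; the cation's ligand charges sum to -4, so the complex cation is 1+.
A 1:1 salt means the anion carries the equal and opposite charge, 1−.
Anion: ligand charges sum to -3; for the ion to be 1−, Os = +2.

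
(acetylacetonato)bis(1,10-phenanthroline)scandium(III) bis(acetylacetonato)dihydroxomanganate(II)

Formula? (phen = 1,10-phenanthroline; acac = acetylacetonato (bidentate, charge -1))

[Sc(acac)(phen)2][Mn(acac)2(OH)2]

Cation [Sc…]: ligand charges -1, Sc(III) ⇒ ion charge 2+.
Anion [Mn…]: ligand charges -4, Mn(II) ⇒ ion charge 2−.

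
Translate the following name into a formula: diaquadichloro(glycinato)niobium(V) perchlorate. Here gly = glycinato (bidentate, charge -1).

Ligands: 1 glycinato (gly, -1), 2 chloro (Cl, -1), 2 aqua (H2O, neutral). Ligand charge sum = -3.
With Nb in oxidation state +5, the complex ion is [Nb...]^2+.
Charge balance with perchlorate (-1) requires 1 complex ion per 2 perchlorate.

[NbCl2(gly)(H2O)2](ClO4)2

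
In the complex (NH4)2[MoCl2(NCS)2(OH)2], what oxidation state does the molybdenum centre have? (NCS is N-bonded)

2 ammonium outside the brackets (+1 each) → the complex ion is 2−.
Ligand charges: 2×NCS = -2; 2×OH = -2; 2×Cl = -2; sum -6.
Mo + (-6) = 2− ⇒ Mo is +4.

+4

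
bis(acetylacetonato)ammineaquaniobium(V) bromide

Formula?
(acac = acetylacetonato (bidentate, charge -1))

Ligands: 1 aqua (H2O, neutral), 2 acetylacetonato (acac, -1), 1 ammine (NH3, neutral). Ligand charge sum = -2.
With Nb in oxidation state +5, the complex ion is [Nb...]^3+.
Charge balance with bromide (-1) requires 1 complex ion per 3 bromide.

[Nb(acac)2(H2O)(NH3)]Br3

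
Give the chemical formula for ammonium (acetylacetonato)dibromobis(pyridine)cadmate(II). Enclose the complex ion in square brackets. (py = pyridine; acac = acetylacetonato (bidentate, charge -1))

NH4[Cd(acac)Br2(py)2]

Ligands: 2 pyridine (py, neutral), 1 acetylacetonato (acac, -1), 2 bromo (Br, -1). Ligand charge sum = -3.
Charge balance with ammonium (+1) requires 1 complex ion per 1 ammonium.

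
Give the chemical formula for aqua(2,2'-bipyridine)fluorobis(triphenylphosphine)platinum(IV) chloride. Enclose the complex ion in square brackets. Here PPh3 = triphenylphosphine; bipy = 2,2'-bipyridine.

[Pt(bipy)F(H2O)(PPh3)2]Cl3

Ligands: 1 fluoro (F, -1), 2 triphenylphosphine (PPh3, neutral), 1 2,2'-bipyridine (bipy, neutral), 1 aqua (H2O, neutral). Ligand charge sum = -1.
Charge balance with chloride (-1) requires 1 complex ion per 3 chloride.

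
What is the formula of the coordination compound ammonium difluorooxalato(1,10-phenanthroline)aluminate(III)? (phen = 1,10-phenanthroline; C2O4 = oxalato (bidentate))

Ligands: 1 1,10-phenanthroline (phen, neutral), 2 fluoro (F, -1), 1 oxalato (C2O4, -2). Ligand charge sum = -4.
With Al in oxidation state +3, the complex ion is [Al...]^1−.
Charge balance with ammonium (+1) requires 1 complex ion per 1 ammonium.

NH4[Al(C2O4)F2(phen)]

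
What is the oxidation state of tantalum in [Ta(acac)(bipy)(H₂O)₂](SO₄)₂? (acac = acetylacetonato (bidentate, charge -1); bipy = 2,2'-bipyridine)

2 sulfate outside the brackets (-2 each) → the complex ion is 4+.
Ligand charges: 1×acac = -1; 2×H2O neutral; 1×bipy neutral; sum -1.
Ta + (-1) = 4+ ⇒ Ta is +5.

+5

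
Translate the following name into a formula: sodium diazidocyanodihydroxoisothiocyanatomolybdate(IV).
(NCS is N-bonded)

Ligands: 2 azido (N3, -1), 2 hydroxo (OH, -1), 1 isothiocyanato (NCS, -1), 1 cyano (CN, -1). Ligand charge sum = -6.
Charge balance with sodium (+1) requires 1 complex ion per 2 sodium.

Na2[Mo(CN)(N3)2(NCS)(OH)2]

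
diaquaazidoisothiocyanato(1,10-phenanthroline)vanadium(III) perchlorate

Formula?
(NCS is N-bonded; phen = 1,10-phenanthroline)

Ligands: 1 isothiocyanato (NCS, -1), 1 1,10-phenanthroline (phen, neutral), 1 azido (N3, -1), 2 aqua (H2O, neutral). Ligand charge sum = -2.
Charge balance with perchlorate (-1) requires 1 complex ion per 1 perchlorate.

[V(H2O)2(N3)(NCS)(phen)]ClO4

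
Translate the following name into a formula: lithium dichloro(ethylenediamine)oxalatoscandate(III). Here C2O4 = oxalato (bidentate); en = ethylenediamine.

Ligands: 1 oxalato (C2O4, -2), 1 ethylenediamine (en, neutral), 2 chloro (Cl, -1). Ligand charge sum = -4.
Charge balance with lithium (+1) requires 1 complex ion per 1 lithium.

Li[Sc(C2O4)Cl2(en)]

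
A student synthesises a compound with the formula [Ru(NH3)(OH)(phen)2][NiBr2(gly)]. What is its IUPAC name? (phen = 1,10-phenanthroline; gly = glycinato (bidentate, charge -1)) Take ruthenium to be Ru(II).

amminehydroxobis(1,10-phenanthroline)ruthenium(II) dibromo(glycinato)nickelate(II)

Both ions are complex: the cation is named first with the plain metal name, the anion second with the -ate form; each ion's ligands are alphabetised independently.
Ru is given as +2; the cation's ligand charges sum to -1, so the complex cation is 1+.
A 1:1 salt means the anion carries the equal and opposite charge, 1−.
Anion: ligand charges sum to -3; for the ion to be 1−, Ni = +2.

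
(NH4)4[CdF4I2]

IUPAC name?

The 4 ammonium counter-ions carry a total charge of +4, so each complex ion is 4−.
Ligand charges: 4×fluoro (-1 each), 2×iodo (-1 each); total -6. So Cd + (-6) = 4−, giving Cd = +2.
The complex ion is anionic, so cadmium takes the -ate form cadmate(II).

ammonium tetrafluorodiiodocadmate(II)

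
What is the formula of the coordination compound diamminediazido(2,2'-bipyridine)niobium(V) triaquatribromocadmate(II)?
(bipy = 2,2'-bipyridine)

[Nb(bipy)(N3)2(NH3)2][CdBr3(H2O)3]3

Cation [Nb…]: ligand charges -2, Nb(V) ⇒ ion charge 3+.
Anion [Cd…]: ligand charges -3, Cd(II) ⇒ ion charge 1−.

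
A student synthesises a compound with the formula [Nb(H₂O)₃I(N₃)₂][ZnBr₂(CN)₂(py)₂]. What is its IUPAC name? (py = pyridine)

Both ions are complex: the cation is named first with the plain metal name, the anion second with the -ate form; each ion's ligands are alphabetised independently.
Zinc is always +2 in its complexes; the anion's ligand charges sum to -4, so the complex anion is 2−.
A 1:1 salt means the cation carries the equal and opposite charge, 2+.
Cation: ligand charges sum to -3; for the ion to be 2+, Nb = +5.

triaquadiazidoiodoniobium(V) dibromodicyanobis(pyridine)zincate(II)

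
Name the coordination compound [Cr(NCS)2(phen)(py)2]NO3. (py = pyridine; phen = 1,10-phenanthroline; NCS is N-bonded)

The 1 nitrate counter-ion carries a total charge of -1, so each complex ion is 1+.
Ligand charges: 2×pyridine (neutral), 1×1,10-phenanthroline (neutral), 2×isothiocyanato (-1 each); total -2. So Cr + (-2) = 1+, giving Cr = +3.
Ligands are named alphabetically: isothiocyanato before phenanthroline before pyridine.

diisothiocyanato(1,10-phenanthroline)bis(pyridine)chromium(III) nitrate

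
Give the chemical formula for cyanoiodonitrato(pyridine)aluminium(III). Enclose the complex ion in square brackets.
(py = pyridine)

[Al(CN)I(NO3)(py)]

Ligands: 1 pyridine (py, neutral), 1 cyano (CN, -1), 1 nitrato (NO3, -1), 1 iodo (I, -1). Ligand charge sum = -3.
With Al in oxidation state +3, the complex ion is [Al...].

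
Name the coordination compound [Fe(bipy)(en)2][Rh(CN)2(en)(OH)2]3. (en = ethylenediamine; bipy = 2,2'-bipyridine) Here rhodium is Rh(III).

Rh is given as +3; the anion's ligand charges sum to -4, so the complex anion is 1−.
With 3 anions per cation, the cation must be 3×1 = 3+.
Cation: ligand charges sum to 0; for the ion to be 3+, Fe = +3.

(2,2'-bipyridine)bis(ethylenediamine)iron(III) dicyano(ethylenediamine)dihydroxorhodate(III)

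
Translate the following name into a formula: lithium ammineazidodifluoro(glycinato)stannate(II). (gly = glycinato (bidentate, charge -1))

Ligands: 1 glycinato (gly, -1), 1 ammine (NH3, neutral), 2 fluoro (F, -1), 1 azido (N3, -1). Ligand charge sum = -4.
With Sn in oxidation state +2, the complex ion is [Sn...]^2−.
Charge balance with lithium (+1) requires 1 complex ion per 2 lithium.

Li2[SnF2(gly)(N3)(NH3)]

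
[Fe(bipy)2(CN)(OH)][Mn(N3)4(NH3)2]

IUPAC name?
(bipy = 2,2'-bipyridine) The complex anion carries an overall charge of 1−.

Both ions are complex: the cation is named first with the plain metal name, the anion second with the -ate form; each ion's ligands are alphabetised independently.
The complex anion is given as 1−; its ligand charges sum to -4, so Mn = +3.
A 1:1 salt means the cation carries the equal and opposite charge, 1+.
Cation: ligand charges sum to -2; for the ion to be 1+, Fe = +3.

bis(2,2'-bipyridine)cyanohydroxoiron(III) diamminetetraazidomanganate(III)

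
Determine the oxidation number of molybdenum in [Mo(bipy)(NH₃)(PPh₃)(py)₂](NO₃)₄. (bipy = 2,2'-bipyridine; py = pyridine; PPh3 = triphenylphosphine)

4 nitrate outside the brackets (-1 each) → the complex ion is 4+.
Ligand charges: 1×bipy neutral; 2×py neutral; 1×NH3 neutral; 1×PPh3 neutral; sum 0.
Mo + (0) = 4+ ⇒ Mo is +4.

+4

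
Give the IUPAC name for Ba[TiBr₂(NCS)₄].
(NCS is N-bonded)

The 1 barium counter-ion carries a total charge of +2, so each complex ion is 2−.
Ligand charges: 4×isothiocyanato (-1 each), 2×bromo (-1 each); total -6. So Ti + (-6) = 2−, giving Ti = +4.
Ligands are named alphabetically: bromo before isothiocyanato.
The complex ion is anionic, so titanium takes the -ate form titanate(IV).

barium dibromotetraisothiocyanatotitanate(IV)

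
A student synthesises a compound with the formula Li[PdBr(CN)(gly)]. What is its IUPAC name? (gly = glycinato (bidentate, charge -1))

lithium bromocyano(glycinato)palladate(II)

The 1 lithium counter-ion carries a total charge of +1, so each complex ion is 1−.
Ligand charges: 1×bromo (-1 each), 1×cyano (-1 each), 1×glycinato (-1 each); total -3. So Pd + (-3) = 1−, giving Pd = +2.
Ligands are named alphabetically: bromo before cyano before glycinato.
The complex ion is anionic, so palladium takes the -ate form palladate(II).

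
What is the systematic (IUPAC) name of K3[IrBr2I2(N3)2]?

potassium diazidodibromodiiodoiridate(III)

The 3 potassium counter-ions carry a total charge of +3, so each complex ion is 3−.
Ligand charges: 2×bromo (-1 each), 2×iodo (-1 each), 2×azido (-1 each); total -6. So Ir + (-6) = 3−, giving Ir = +3.
Ligands are named alphabetically: azido before bromo before iodo.
The complex ion is anionic, so iridium takes the -ate form iridate(III).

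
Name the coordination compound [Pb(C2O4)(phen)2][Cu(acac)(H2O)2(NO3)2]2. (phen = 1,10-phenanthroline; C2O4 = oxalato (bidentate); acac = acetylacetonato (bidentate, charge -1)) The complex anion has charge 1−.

Both ions are complex: the cation is named first with the plain metal name, the anion second with the -ate form; each ion's ligands are alphabetised independently.
The complex anion is given as 1−; its ligand charges sum to -3, so Cu = +2.
With 2 anions per cation, the cation must be 2×1 = 2+.
Cation: ligand charges sum to -2; for the ion to be 2+, Pb = +4.

oxalatobis(1,10-phenanthroline)lead(IV) (acetylacetonato)diaquadinitratocuprate(II)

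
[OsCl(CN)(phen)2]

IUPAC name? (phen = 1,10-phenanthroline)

There is no counter-ion, so the complex is neutral overall.
Ligand charges: 1×chloro (-1 each), 2×1,10-phenanthroline (neutral), 1×cyano (-1 each); total -2. So Os + (-2) = 0, giving Os = +2.
Ligands are named alphabetically: chloro before cyano before phenanthroline.

chlorocyanobis(1,10-phenanthroline)osmium(II)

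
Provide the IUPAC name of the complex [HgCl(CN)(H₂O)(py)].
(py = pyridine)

There is no counter-ion, so the complex is neutral overall.
Ligand charges: 1×aqua (neutral), 1×chloro (-1 each), 1×cyano (-1 each), 1×pyridine (neutral); total -2. So Hg + (-2) = 0, giving Hg = +2.
Ligands are named alphabetically: aqua before chloro before cyano before pyridine.

aquachlorocyano(pyridine)mercury(II)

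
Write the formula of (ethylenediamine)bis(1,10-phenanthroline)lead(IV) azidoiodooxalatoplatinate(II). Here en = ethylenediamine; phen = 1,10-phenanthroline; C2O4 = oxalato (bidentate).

[Pb(en)(phen)2][Pt(C2O4)I(N3)]2

Cation [Pb…]: ligand charges 0, Pb(IV) ⇒ ion charge 4+.
Anion [Pt…]: ligand charges -4, Pt(II) ⇒ ion charge 2−.
One 4+ cation requires 2 of the 2− anion.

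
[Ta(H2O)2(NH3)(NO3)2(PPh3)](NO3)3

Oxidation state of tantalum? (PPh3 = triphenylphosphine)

3 nitrate outside the brackets (-1 each) → the complex ion is 3+.
Ligand charges: 1×NH3 neutral; 2×H2O neutral; 2×NO3 = -2; 1×PPh3 neutral; sum -2.
Ta + (-2) = 3+ ⇒ Ta is +5.

+5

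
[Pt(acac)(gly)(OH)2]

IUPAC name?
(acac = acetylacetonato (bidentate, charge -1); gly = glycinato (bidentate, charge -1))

There is no counter-ion, so the complex is neutral overall.
Ligand charges: 2×hydroxo (-1 each), 1×acetylacetonato (-1 each), 1×glycinato (-1 each); total -4. So Pt + (-4) = 0, giving Pt = +4.
Ligands are named alphabetically: acetylacetonato before glycinato before hydroxo.

(acetylacetonato)(glycinato)dihydroxoplatinum(IV)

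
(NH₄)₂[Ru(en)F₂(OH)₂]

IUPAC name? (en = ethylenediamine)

ammonium (ethylenediamine)difluorodihydroxoruthenate(II)

The 2 ammonium counter-ions carry a total charge of +2, so each complex ion is 2−.
Ligand charges: 2×hydroxo (-1 each), 1×ethylenediamine (neutral), 2×fluoro (-1 each); total -4. So Ru + (-4) = 2−, giving Ru = +2.
Ligands are named alphabetically: ethylenediamine before fluoro before hydroxo.
The complex ion is anionic, so ruthenium takes the -ate form ruthenate(II).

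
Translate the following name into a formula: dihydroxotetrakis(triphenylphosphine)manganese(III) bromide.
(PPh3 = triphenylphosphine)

[Mn(OH)2(PPh3)4]Br

Ligands: 4 triphenylphosphine (PPh3, neutral), 2 hydroxo (OH, -1). Ligand charge sum = -2.
Charge balance with bromide (-1) requires 1 complex ion per 1 bromide.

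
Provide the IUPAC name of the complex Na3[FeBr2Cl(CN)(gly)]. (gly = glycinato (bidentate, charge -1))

The 3 sodium counter-ions carry a total charge of +3, so each complex ion is 3−.
Ligand charges: 2×bromo (-1 each), 1×cyano (-1 each), 1×glycinato (-1 each), 1×chloro (-1 each); total -5. So Fe + (-5) = 3−, giving Fe = +2.
The complex ion is anionic, so iron takes the -ate form ferrate(II).

sodium dibromochlorocyano(glycinato)ferrate(II)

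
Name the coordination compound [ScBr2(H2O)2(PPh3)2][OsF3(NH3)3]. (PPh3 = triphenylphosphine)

diaquadibromobis(triphenylphosphine)scandium(III) triamminetrifluoroosmate(II)

Scandium is always +3 in its complexes; the cation's ligand charges sum to -2, so the complex cation is 1+.
A 1:1 salt means the anion carries the equal and opposite charge, 1−.
Anion: ligand charges sum to -3; for the ion to be 1−, Os = +2.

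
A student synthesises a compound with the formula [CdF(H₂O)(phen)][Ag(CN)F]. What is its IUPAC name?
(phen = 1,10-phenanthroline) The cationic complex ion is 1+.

aquafluoro(1,10-phenanthroline)cadmium(II) cyanofluoroargentate(I)

Both ions are complex: the cation is named first with the plain metal name, the anion second with the -ate form; each ion's ligands are alphabetised independently.
The complex cation is given as 1+; its ligand charges sum to -1, so Cd = +2.
A 1:1 salt means the anion carries the equal and opposite charge, 1−.
Anion: ligand charges sum to -2; for the ion to be 1−, Ag = +1.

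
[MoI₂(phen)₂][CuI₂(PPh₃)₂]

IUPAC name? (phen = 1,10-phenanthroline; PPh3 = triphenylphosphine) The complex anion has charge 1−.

diiodobis(1,10-phenanthroline)molybdenum(III) diiodobis(triphenylphosphine)cuprate(I)

Both ions are complex: the cation is named first with the plain metal name, the anion second with the -ate form; each ion's ligands are alphabetised independently.
The complex anion is given as 1−; its ligand charges sum to -2, so Cu = +1.
A 1:1 salt means the cation carries the equal and opposite charge, 1+.
Cation: ligand charges sum to -2; for the ion to be 1+, Mo = +3.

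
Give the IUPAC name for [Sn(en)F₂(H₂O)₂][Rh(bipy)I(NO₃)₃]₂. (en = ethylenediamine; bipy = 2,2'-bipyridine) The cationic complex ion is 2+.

The complex cation is given as 2+; its ligand charges sum to -2, so Sn = +4.
With 2 anions per cation, each anion must be 2/2 = 1−.
Anion: ligand charges sum to -4; for the ion to be 1−, Rh = +3.

diaqua(ethylenediamine)difluorotin(IV) (2,2'-bipyridine)iodotrinitratorhodate(III)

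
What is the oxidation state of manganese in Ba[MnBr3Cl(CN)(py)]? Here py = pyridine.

+3

1 barium outside the brackets (+2 each) → the complex ion is 2−.
Ligand charges: 1×Cl = -1; 1×py neutral; 3×Br = -3; 1×CN = -1; sum -5.
Mn + (-5) = 2− ⇒ Mn is +3.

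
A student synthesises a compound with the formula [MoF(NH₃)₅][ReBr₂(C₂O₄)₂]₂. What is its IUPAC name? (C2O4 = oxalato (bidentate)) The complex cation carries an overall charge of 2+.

pentaamminefluoromolybdenum(III) dibromodioxalatorhenate(V)

Both ions are complex: the cation is named first with the plain metal name, the anion second with the -ate form; each ion's ligands are alphabetised independently.
The complex cation is given as 2+; its ligand charges sum to -1, so Mo = +3.
With 2 anions per cation, each anion must be 2/2 = 1−.
Anion: ligand charges sum to -6; for the ion to be 1−, Re = +5.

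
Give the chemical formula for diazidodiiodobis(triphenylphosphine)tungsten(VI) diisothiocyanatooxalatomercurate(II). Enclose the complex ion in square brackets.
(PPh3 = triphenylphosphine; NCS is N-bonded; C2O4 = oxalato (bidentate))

Cation [W…]: ligand charges -4, W(VI) ⇒ ion charge 2+.
Anion [Hg…]: ligand charges -4, Hg(II) ⇒ ion charge 2−.
One 2+ cation balances one 2− anion.

[WI2(N3)2(PPh3)2][Hg(C2O4)(NCS)2]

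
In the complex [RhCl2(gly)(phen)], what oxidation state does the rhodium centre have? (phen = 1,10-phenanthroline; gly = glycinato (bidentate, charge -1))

No counter-ion: the bracketed complex is neutral.
Ligand charges: 1×phen neutral; 2×Cl = -2; 1×gly = -1; sum -3.
Rh + (-3) = 0 ⇒ Rh is +3.

+3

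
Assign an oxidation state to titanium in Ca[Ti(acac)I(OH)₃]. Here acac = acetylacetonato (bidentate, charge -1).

+3

1 calcium outside the brackets (+2 each) → the complex ion is 2−.
Ligand charges: 3×OH = -3; 1×acac = -1; 1×I = -1; sum -5.
Ti + (-5) = 2− ⇒ Ti is +3.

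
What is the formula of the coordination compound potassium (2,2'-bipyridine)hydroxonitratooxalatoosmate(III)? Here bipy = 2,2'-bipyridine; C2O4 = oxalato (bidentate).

Ligands: 1 2,2'-bipyridine (bipy, neutral), 1 nitrato (NO3, -1), 1 hydroxo (OH, -1), 1 oxalato (C2O4, -2). Ligand charge sum = -4.
Charge balance with potassium (+1) requires 1 complex ion per 1 potassium.

K[Os(bipy)(C2O4)(NO3)(OH)]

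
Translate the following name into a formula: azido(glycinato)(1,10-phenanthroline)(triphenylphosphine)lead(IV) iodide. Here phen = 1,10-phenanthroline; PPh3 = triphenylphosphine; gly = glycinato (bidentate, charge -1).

Ligands: 1 1,10-phenanthroline (phen, neutral), 1 azido (N3, -1), 1 triphenylphosphine (PPh3, neutral), 1 glycinato (gly, -1). Ligand charge sum = -2.
With Pb in oxidation state +4, the complex ion is [Pb...]^2+.
Charge balance with iodide (-1) requires 1 complex ion per 2 iodide.

[Pb(gly)(N3)(phen)(PPh3)]I2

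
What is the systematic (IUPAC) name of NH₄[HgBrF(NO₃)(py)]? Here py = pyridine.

ammonium bromofluoronitrato(pyridine)mercurate(II)

The 1 ammonium counter-ion carries a total charge of +1, so each complex ion is 1−.
Ligand charges: 1×fluoro (-1 each), 1×nitrato (-1 each), 1×bromo (-1 each), 1×pyridine (neutral); total -3. So Hg + (-3) = 1−, giving Hg = +2.
The complex ion is anionic, so mercury takes the -ate form mercurate(II).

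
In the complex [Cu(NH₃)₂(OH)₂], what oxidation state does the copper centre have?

+2

No counter-ion: the bracketed complex is neutral.
Ligand charges: 2×OH = -2; 2×NH3 neutral; sum -2.
Cu + (-2) = 0 ⇒ Cu is +2.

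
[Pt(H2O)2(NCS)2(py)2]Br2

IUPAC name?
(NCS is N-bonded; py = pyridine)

The 2 bromide counter-ions carry a total charge of -2, so each complex ion is 2+.
Ligand charges: 2×isothiocyanato (-1 each), 2×pyridine (neutral), 2×aqua (neutral); total -2. So Pt + (-2) = 2+, giving Pt = +4.
Ligands are named alphabetically: aqua before isothiocyanato before pyridine.

diaquadiisothiocyanatobis(pyridine)platinum(IV) bromide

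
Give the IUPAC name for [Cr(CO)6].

There is no counter-ion, so the complex is neutral overall.
Ligand charges: 6×carbonyl (neutral); total 0. So Cr + (0) = 0, giving Cr = 0.

hexacarbonylchromium(0)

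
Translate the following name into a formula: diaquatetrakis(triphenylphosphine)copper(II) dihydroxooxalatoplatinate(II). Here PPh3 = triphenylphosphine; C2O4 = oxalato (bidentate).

[Cu(H2O)2(PPh3)4][Pt(C2O4)(OH)2]

Cation [Cu…]: ligand charges 0, Cu(II) ⇒ ion charge 2+.
Anion [Pt…]: ligand charges -4, Pt(II) ⇒ ion charge 2−.
One 2+ cation balances one 2− anion.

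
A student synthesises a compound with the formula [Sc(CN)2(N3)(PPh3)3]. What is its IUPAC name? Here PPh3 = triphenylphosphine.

azidodicyanotris(triphenylphosphine)scandium(III)

There is no counter-ion, so the complex is neutral overall.
Ligand charges: 3×triphenylphosphine (neutral), 2×cyano (-1 each), 1×azido (-1 each); total -3. So Sc + (-3) = 0, giving Sc = +3.
Ligands are named alphabetically: azido before cyano before triphenylphosphine.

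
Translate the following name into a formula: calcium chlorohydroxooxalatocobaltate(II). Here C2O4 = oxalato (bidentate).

Ca[Co(C2O4)Cl(OH)]

Ligands: 1 chloro (Cl, -1), 1 hydroxo (OH, -1), 1 oxalato (C2O4, -2). Ligand charge sum = -4.
Charge balance with calcium (+2) requires 1 complex ion per 1 calcium.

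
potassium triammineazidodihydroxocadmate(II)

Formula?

Ligands: 1 azido (N3, -1), 3 ammine (NH3, neutral), 2 hydroxo (OH, -1). Ligand charge sum = -3.
With Cd in oxidation state +2, the complex ion is [Cd...]^1−.
Charge balance with potassium (+1) requires 1 complex ion per 1 potassium.

K[Cd(N3)(NH3)3(OH)2]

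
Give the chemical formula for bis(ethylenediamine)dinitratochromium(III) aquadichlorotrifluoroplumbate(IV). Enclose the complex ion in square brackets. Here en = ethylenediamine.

[Cr(en)2(NO3)2][PbCl2F3(H2O)]

Cation [Cr…]: ligand charges -2, Cr(III) ⇒ ion charge 1+.
Anion [Pb…]: ligand charges -5, Pb(IV) ⇒ ion charge 1−.
One 1+ cation balances one 1− anion.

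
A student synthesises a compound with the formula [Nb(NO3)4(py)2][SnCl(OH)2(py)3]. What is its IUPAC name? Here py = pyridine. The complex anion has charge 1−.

The complex anion is given as 1−; its ligand charges sum to -3, so Sn = +2.
A 1:1 salt means the cation carries the equal and opposite charge, 1+.
Cation: ligand charges sum to -4; for the ion to be 1+, Nb = +5.

tetranitratobis(pyridine)niobium(V) chlorodihydroxotris(pyridine)stannate(II)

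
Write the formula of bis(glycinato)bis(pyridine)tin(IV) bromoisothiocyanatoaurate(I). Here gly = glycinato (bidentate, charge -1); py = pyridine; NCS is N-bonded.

[Sn(gly)2(py)2][AuBr(NCS)]2

Cation [Sn…]: ligand charges -2, Sn(IV) ⇒ ion charge 2+.
Anion [Au…]: ligand charges -2, Au(I) ⇒ ion charge 1−.
One 2+ cation requires 2 of the 1− anion.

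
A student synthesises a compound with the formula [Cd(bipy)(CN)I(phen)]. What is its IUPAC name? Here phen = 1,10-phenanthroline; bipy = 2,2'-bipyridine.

There is no counter-ion, so the complex is neutral overall.
Ligand charges: 1×iodo (-1 each), 1×1,10-phenanthroline (neutral), 1×2,2'-bipyridine (neutral), 1×cyano (-1 each); total -2. So Cd + (-2) = 0, giving Cd = +2.
Ligands are named alphabetically: bipyridine before cyano before iodo before phenanthroline.

(2,2'-bipyridine)cyanoiodo(1,10-phenanthroline)cadmium(II)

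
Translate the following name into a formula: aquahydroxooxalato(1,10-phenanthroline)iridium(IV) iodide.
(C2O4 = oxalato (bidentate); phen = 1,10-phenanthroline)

Ligands: 1 oxalato (C2O4, -2), 1 hydroxo (OH, -1), 1 1,10-phenanthroline (phen, neutral), 1 aqua (H2O, neutral). Ligand charge sum = -3.
Charge balance with iodide (-1) requires 1 complex ion per 1 iodide.

[Ir(C2O4)(H2O)(OH)(phen)]I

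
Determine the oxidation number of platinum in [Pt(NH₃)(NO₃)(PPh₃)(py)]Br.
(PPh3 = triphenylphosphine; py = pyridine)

+2

1 bromide outside the brackets (-1 each) → the complex ion is 1+.
Ligand charges: 1×NH3 neutral; 1×PPh3 neutral; 1×NO3 = -1; 1×py neutral; sum -1.
Pt + (-1) = 1+ ⇒ Pt is +2.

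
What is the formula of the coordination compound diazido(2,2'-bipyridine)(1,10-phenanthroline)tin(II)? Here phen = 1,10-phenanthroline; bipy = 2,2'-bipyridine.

Ligands: 1 1,10-phenanthroline (phen, neutral), 2 azido (N3, -1), 1 2,2'-bipyridine (bipy, neutral). Ligand charge sum = -2.
With Sn in oxidation state +2, the complex ion is [Sn...].

[Sn(bipy)(N3)2(phen)]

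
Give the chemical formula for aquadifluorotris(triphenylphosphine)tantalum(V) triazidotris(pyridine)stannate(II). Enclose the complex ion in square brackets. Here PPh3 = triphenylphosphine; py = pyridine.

Cation [Ta…]: ligand charges -2, Ta(V) ⇒ ion charge 3+.
Anion [Sn…]: ligand charges -3, Sn(II) ⇒ ion charge 1−.
One 3+ cation requires 3 of the 1− anion.

[TaF2(H2O)(PPh3)3][Sn(N3)3(py)3]3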